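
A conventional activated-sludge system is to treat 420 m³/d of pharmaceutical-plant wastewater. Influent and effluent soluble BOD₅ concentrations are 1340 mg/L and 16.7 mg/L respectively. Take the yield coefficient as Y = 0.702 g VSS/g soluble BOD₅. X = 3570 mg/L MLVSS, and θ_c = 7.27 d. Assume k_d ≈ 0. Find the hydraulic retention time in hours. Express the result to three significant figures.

τ ≈ 45.4 h

V·X = Y·Q·ΔS·θ_c gives V = 0.702 × 420 × (1340 − 16.7) × 7.27 / 3570 = 794.5 m³.
Hydraulic retention time τ = V/Q = 794.5 / 420 = 1.892 d = 45.40 h.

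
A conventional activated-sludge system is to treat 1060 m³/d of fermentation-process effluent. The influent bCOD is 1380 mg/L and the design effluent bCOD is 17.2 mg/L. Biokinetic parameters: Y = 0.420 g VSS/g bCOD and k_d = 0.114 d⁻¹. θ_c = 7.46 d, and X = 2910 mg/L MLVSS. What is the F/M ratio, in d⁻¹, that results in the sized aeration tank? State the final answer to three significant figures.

F/M ≈ 0.598 d⁻¹

From the SRT design equation V = Y Q (S₀−S) θ_c / [X (1 + k_d θ_c)] = 0.420 × 1060 × (1380 − 17.2) × 7.46 / [2910 × (1 + 0.114 × 7.46)] = 4.53×10^6 / 5385 = 840.5 m³.
F/M = applied load / biomass = Q·S₀/(V·X) = 1060 × 1380 / (840.5 × 2910) = 0.5980 d⁻¹.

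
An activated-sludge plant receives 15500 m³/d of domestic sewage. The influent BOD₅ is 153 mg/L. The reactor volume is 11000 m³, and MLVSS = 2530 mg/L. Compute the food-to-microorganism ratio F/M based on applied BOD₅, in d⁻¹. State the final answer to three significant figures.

F/M ≈ 0.0852 d⁻¹

Food-to-microorganism ratio F/M = Q S₀ / (V X) = 15500 × 153 / (11000 × 2530) = 0.08521 d⁻¹.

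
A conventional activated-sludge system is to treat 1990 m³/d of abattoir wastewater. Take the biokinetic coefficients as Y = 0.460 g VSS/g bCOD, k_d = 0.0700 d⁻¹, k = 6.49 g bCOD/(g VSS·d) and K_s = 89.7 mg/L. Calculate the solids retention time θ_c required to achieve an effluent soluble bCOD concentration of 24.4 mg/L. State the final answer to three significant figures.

θ_c ≈ 1.76 d

At the target effluent, Y k S/(K_s+S) = 0.460×6.49×24.4/114.1 = 0.6384 d⁻¹.
Then 1/θ_c = μ − k_d = 0.6384 − 0.0700 = 0.5684 d⁻¹, giving θ_c = 1.759 d.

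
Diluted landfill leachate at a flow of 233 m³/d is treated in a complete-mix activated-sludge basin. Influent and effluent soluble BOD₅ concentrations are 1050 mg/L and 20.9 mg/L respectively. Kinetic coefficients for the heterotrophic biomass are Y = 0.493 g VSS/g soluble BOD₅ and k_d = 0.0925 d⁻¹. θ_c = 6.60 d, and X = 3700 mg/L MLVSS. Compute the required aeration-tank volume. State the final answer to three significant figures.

Rearranging the biomass balance for a CMAS with decay, V = Y·Q·ΔS·θ_c / [X·(1+k_d θ_c)] = 0.493 × 233 × (1050 − 20.9) × 6.60 / [3700 × (1 + 0.0925 × 6.60)] = 7.8×10^5 / 5959 = 130.9 m³.

V ≈ 131 m³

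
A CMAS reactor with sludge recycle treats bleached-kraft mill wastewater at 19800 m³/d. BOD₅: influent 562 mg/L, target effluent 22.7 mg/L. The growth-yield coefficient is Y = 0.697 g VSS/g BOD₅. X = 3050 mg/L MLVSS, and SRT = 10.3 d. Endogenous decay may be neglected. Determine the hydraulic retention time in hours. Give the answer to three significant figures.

τ ≈ 30.5 h

With k_d = 0 the design equation reduces to V = Y Q (S₀−S) θ_c / X = 0.697 × 19800 × (562 − 22.7) × 10.3 / 3050 = 25134 m³.
Hydraulic retention time τ = V/Q = 25134 / 19800 = 1.269 d = 30.47 h.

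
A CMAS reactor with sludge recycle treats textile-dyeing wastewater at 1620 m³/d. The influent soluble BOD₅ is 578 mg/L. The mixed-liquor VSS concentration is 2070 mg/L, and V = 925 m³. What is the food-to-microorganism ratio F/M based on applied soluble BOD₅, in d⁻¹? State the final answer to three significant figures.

F/M ≈ 0.489 d⁻¹

Food-to-microorganism ratio F/M = Q S₀ / (V X) = 1620 × 578 / (925.0 × 2070) = 0.4890 d⁻¹.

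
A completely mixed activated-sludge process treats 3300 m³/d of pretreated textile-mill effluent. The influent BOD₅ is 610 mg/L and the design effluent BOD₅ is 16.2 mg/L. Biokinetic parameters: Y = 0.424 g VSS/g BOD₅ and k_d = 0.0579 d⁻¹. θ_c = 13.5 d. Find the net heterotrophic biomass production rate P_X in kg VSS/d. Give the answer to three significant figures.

Correct the yield for decay: Y_obs = Y/(1 + k_d θ_c) = 0.424 / (1 + 0.0579 × 13.5) = 0.424 / 1.782 = 0.2380.
Mass of BOD₅ removed per day: Q(S₀ − S) = 3300 × 593.8 g/m³ = 1960 kg/d.
P_X = Y_obs · Q(S₀ − S) = 0.2380 × 1960 = 466.3 kg VSS/d.

P_X ≈ 466 kg VSS/d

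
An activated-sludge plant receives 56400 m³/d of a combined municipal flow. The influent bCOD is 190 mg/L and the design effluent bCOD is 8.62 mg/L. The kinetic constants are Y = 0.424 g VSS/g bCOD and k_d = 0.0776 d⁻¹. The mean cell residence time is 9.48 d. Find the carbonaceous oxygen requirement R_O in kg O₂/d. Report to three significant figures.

R_O ≈ 6680 kg O₂/d

Observed yield with endogenous decay: Y_obs = Y / (1 + k_d·θ_c) = 0.424 / (1 + 0.0776 × 9.48) = 0.424 / 1.736 = 0.2443 g VSS/g bCOD.
Mass of bCOD removed per day: Q(S₀ − S) = 56400 × 181.4 g/m³ = 10230 kg/d.
Net sludge production P_X = 0.2443 × 10230 = 2499 kg VSS/d.
Carbonaceous O₂ demand = substrate oxidised − cell-mass equivalent = 10230 − 1.42 × 2499 = 6681 kg O₂/d.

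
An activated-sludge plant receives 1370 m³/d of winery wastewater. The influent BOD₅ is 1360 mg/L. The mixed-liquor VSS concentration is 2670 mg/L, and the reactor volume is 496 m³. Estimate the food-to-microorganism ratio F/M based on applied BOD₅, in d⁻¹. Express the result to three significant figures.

F/M ≈ 1.41 d⁻¹

Food-to-microorganism ratio F/M = Q S₀ / (V X) = 1370 × 1360 / (496.0 × 2670) = 1.407 d⁻¹.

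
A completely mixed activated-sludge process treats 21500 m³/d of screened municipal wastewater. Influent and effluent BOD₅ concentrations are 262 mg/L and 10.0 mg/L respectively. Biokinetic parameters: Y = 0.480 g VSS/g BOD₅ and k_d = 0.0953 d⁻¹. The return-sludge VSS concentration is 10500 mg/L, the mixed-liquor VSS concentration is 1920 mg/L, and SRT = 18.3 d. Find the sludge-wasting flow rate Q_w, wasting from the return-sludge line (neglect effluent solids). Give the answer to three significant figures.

Q_w ≈ 90.3 m³/d

Rearranging the biomass balance for a CMAS with decay, V = Y·Q·ΔS·θ_c / [X·(1+k_d θ_c)] = 0.480 × 21500 × (262 − 10.0) × 18.3 / [1920 × (1 + 0.0953 × 18.3)] = 4.76×10^7 / 5268 = 9033 m³.
θ_c = V·X/(Q_w·X_r) when wasting from the recycle, so Q_w = V·X/(θ_c·X_r) = 9033 × 1920 / (18.3 × 10500) = 90.26 m³/d.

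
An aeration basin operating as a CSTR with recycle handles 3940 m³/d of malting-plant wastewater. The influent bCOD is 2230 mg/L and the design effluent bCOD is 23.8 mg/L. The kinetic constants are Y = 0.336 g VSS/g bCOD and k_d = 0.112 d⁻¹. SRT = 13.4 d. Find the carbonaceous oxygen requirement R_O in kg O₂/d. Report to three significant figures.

The observed yield is Y_obs = Y/(1 + k_d·θ_c) = 0.336 / (1 + 0.112 × 13.4) = 0.336 / 2.501 = 0.1344 g VSS per g bCOD removed.
ΔS = 2230 − 23.8 = 2206 mg/L, so the substrate removal rate is 3940 × 2206/1000 = 8692 kg bCOD/d.
P_X = Y_obs·Q·(S₀ − S) = 0.1344 × 8692 = 1168 kg VSS/d.
R_O = Q·(S₀ − S) − 1.42·P_X = 8692 − 1.42 × 1168 = 7034 kg O₂/d.

R_O ≈ 7030 kg O₂/d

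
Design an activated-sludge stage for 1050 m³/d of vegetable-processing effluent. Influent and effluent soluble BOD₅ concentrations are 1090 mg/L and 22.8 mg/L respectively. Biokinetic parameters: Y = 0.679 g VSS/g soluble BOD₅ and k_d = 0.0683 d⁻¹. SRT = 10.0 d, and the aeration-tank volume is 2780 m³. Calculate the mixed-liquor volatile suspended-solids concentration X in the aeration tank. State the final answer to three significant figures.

Solving the biomass balance for X: X = Y Q (S₀−S) θ_c / [V (1+k_d θ_c)] = 0.679 × 1050 × (1090 − 22.8) × 10.0 / [2780 × (1 + 0.0683 × 10.0)] = 1626 mg/L.

X ≈ 1630 mg/L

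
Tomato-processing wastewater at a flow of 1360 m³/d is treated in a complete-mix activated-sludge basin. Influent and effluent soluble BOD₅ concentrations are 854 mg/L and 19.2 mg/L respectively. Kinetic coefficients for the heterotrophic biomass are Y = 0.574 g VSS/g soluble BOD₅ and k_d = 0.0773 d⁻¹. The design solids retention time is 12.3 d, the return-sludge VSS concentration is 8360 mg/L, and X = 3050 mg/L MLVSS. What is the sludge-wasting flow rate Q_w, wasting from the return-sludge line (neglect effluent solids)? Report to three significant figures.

Q_w ≈ 40.0 m³/d

Rearranging the biomass balance for a CMAS with decay, V = Y·Q·ΔS·θ_c / [X·(1+k_d θ_c)] = 0.574 × 1360 × (854 − 19.2) × 12.3 / [3050 × (1 + 0.0773 × 12.3)] = 8.02×10^6 / 5950 = 1347 m³.
Q_w = (V·X)/(θ_c X_r) = 1347 × 3050 / (12.3 × 8360) = 39.96 m³/d.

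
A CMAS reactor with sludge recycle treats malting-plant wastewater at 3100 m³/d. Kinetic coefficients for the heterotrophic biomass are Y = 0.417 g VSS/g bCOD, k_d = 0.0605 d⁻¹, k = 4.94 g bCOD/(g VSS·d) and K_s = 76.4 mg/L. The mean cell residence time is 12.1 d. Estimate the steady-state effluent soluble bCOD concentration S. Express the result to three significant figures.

Effluent substrate depends only on kinetics and SRT: S = K_s(1 + k_d θ_c) / [θ_c(Yk − k_d) − 1] = 76.4 × (1 + 0.0605 × 12.1) / [12.1 × (0.417 × 4.94 − 0.0605) − 1] = 132.3 / 23.19 = 5.705 mg/L.

S ≈ 5.71 mg/L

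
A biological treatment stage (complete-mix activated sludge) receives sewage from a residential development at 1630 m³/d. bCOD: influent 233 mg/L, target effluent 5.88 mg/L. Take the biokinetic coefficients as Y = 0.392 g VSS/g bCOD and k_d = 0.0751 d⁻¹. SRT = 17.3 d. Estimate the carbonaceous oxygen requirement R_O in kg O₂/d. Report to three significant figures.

Correct the yield for decay: Y_obs = Y/(1 + k_d θ_c) = 0.392 / (1 + 0.0751 × 17.3) = 0.392 / 2.299 = 0.1705.
Q·(S₀ − S) = 1630 × (233 − 5.88) × 10⁻³ = 370.2 kg/d removed.
Net sludge production P_X = 0.1705 × 370.2 = 63.12 kg VSS/d.
R_O = Q·(S₀ − S) − 1.42·P_X = 370.2 − 1.42 × 63.12 = 280.6 kg O₂/d.

R_O ≈ 281 kg O₂/d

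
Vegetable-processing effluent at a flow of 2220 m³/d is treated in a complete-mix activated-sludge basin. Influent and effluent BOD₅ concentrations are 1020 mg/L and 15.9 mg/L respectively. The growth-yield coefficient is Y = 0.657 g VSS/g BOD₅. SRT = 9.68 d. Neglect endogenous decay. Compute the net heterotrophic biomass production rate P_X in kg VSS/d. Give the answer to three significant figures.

P_X ≈ 1460 kg VSS/d

With endogenous decay neglected, the observed yield equals the true yield: Y_obs = Y = 0.657 g VSS/g BOD₅.
ΔS = 1020 − 15.9 = 1004 mg/L, so the substrate removal rate is 2220 × 1004/1000 = 2229 kg BOD₅/d.
Net biomass production P_X = Y_obs × Q·(S₀ − S) = 0.6570 × 2229 = 1465 kg VSS/d.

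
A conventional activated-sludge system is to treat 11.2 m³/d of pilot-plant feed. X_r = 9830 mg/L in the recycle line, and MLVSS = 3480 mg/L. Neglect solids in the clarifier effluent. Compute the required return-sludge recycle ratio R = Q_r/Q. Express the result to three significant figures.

R ≈ 0.548

Solids balance on the clarifier gives (1+R)X = R·X_r, so R = X/(X_r − X) = 3480 / (9830 − 3480) = 0.5480.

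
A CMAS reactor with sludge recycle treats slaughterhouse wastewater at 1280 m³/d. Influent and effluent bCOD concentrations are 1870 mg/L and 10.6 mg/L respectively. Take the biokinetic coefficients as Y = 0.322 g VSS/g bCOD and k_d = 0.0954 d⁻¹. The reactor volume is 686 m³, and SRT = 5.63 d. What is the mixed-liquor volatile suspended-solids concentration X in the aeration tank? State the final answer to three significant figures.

X = Y·Q·ΔS·θ_c / [V·(1 + k_d θ_c)] = 0.322 × 1280 × (1870 − 10.6) × 5.63 / [686 × (1 + 0.0954 × 5.63)] = 4092 mg/L.

X ≈ 4090 mg/L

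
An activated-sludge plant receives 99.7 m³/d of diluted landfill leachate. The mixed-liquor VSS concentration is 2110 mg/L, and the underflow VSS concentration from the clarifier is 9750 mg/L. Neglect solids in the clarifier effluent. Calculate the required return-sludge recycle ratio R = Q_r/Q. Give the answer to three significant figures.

Mass balance around the secondary clarifier (neglecting effluent solids): R = X / (X_r − X) = 2110 / (9750 − 2110) = 0.2762.

R ≈ 0.276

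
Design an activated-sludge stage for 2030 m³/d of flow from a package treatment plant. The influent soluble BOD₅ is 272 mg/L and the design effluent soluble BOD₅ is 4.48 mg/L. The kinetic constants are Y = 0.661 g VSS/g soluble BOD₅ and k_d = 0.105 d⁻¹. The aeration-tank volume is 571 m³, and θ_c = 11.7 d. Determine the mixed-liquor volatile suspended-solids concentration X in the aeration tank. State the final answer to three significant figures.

Solving the biomass balance for X: X = Y Q (S₀−S) θ_c / [V (1+k_d θ_c)] = 0.661 × 2030 × (272 − 4.48) × 11.7 / [571 × (1 + 0.105 × 11.7)] = 3301 mg/L.

X ≈ 3300 mg/L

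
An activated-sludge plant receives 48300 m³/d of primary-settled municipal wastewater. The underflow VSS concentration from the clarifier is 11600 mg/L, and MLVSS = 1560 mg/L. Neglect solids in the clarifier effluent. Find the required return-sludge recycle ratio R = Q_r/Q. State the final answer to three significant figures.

Solids balance on the clarifier gives (1+R)X = R·X_r, so R = X/(X_r − X) = 1560 / (11600 − 1560) = 0.1554.

R ≈ 0.155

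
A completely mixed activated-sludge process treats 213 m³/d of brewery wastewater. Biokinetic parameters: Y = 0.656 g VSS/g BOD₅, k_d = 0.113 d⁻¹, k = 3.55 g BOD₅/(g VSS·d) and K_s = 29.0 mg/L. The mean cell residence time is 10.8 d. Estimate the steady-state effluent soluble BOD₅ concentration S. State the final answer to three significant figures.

S ≈ 2.81 mg/L

For a completely mixed reactor with recycle the Lawrence–McCarty relation gives S = K_s·(1 + k_d·θ_c) / [θ_c·(Y·k − k_d) − 1] = 29.0 × (1 + 0.113 × 10.8) / [10.8 × (0.656 × 3.55 − 0.113) − 1] = 64.39 / 22.93 = 2.808 mg/L.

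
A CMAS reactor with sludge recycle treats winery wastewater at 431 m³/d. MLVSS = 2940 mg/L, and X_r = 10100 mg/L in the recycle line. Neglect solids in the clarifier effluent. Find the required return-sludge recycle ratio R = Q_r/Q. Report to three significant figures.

R = Q_r/Q = X/(X_r − X) = 2940 / (10100 − 2940) = 0.4106.

R ≈ 0.411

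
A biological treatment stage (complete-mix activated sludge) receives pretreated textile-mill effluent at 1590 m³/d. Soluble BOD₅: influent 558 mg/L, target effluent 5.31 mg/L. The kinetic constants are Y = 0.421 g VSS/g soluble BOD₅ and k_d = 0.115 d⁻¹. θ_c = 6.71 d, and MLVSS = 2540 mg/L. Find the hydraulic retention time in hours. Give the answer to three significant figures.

Steady-state biomass mass balance: V·X·(1 + k_d·θ_c) = Y·Q·(S₀ − S)·θ_c, so V = 0.421 × 1590 × (558 − 5.31) × 6.71 / [2540 × (1 + 0.115 × 6.71)] = 2.48×10^6 / 4500 = 551.7 m³.
Hydraulic retention time τ = V/Q = 551.7 / 1590 = 0.3470 d = 8.327 h.

τ ≈ 8.33 h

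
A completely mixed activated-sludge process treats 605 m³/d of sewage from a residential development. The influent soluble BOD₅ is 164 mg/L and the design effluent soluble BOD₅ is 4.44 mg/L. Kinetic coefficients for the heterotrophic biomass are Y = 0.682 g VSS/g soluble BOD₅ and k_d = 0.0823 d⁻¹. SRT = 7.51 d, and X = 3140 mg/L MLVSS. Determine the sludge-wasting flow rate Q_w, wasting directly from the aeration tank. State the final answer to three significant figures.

From the SRT design equation V = Y Q (S₀−S) θ_c / [X (1 + k_d θ_c)] = 0.682 × 605 × (164 − 4.44) × 7.51 / [3140 × (1 + 0.0823 × 7.51)] = 4.94×10^5 / 5081 = 97.31 m³.
With mixed-liquor wasting, θ_c = V/Q_w, so Q_w = V/θ_c = 97.31/7.51 = 12.96 m³/d.

Q_w ≈ 13.0 m³/d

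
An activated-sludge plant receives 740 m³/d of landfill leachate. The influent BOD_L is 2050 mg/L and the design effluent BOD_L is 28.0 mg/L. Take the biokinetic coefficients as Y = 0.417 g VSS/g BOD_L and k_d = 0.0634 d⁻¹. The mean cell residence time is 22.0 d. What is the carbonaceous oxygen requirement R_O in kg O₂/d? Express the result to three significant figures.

Correct the yield for decay: Y_obs = Y/(1 + k_d θ_c) = 0.417 / (1 + 0.0634 × 22.0) = 0.417 / 2.395 = 0.1741.
ΔS = 2050 − 28.0 = 2022 mg/L, so the substrate removal rate is 740 × 2022/1000 = 1496 kg BOD_L/d.
P_X = Y_obs·Q·(S₀ − S) = 0.1741 × 1496 = 260.5 kg VSS/d.
R_O = Q·ΔS − 1.42 P_X = 1496 − 370.0 = 1126 kg O₂/d.

R_O ≈ 1130 kg O₂/d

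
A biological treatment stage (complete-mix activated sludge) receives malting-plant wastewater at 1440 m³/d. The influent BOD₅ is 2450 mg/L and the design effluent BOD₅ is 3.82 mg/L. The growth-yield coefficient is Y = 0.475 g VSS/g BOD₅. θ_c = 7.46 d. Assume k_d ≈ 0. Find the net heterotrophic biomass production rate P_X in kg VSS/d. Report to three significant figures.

With endogenous decay neglected, the observed yield equals the true yield: Y_obs = Y = 0.475 g VSS/g BOD₅.
Mass of BOD₅ removed per day: Q(S₀ − S) = 1440 × 2446 g/m³ = 3522 kg/d.
So the net sludge growth is P_X = 0.4750 × 3522 = 1673 kg VSS/d.

P_X ≈ 1670 kg VSS/d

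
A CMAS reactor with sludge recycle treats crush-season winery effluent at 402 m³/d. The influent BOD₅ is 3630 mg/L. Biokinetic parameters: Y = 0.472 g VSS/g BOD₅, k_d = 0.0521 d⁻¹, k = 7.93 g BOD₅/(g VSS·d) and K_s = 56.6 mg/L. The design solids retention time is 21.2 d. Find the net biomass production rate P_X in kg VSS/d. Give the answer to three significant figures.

P_X ≈ 327 kg VSS/d

For a completely mixed reactor with recycle the Lawrence–McCarty relation gives S = K_s·(1 + k_d·θ_c) / [θ_c·(Y·k − k_d) − 1] = 56.6 × (1 + 0.0521 × 21.2) / [21.2 × (0.472 × 7.93 − 0.0521) − 1] = 119.1 / 77.25 = 1.542 mg/L.
Y_obs = Y / (1 + k_d θ_c) = 0.472 / (1 + 0.0521 × 21.2) = 0.472 / 2.105 = 0.2243.
Q·(S₀ − S) = 402 × (3630 − 1.54) × 10⁻³ = 1459 kg/d removed.
Net biomass production P_X = Y_obs × Q·(S₀ − S) = 0.2243 × 1459 = 327.1 kg VSS/d.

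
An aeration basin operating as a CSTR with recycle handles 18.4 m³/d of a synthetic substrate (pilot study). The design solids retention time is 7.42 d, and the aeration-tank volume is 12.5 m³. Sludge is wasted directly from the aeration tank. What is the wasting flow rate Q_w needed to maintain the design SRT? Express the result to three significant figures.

Q_w ≈ 1.68 m³/d

Wasting from the aeration tank: Q_w = V / θ_c = 12.50 / 7.42 = 1.685 m³/d.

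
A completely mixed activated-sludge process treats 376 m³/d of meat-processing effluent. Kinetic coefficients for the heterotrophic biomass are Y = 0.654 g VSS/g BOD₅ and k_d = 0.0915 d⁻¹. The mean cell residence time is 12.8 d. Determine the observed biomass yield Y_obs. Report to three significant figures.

Observed yield with endogenous decay: Y_obs = Y / (1 + k_d·θ_c) = 0.654 / (1 + 0.0915 × 12.8) = 0.654 / 2.171 = 0.3012 g VSS/g BOD₅.

Y_obs ≈ 0.301 g VSS/g BOD₅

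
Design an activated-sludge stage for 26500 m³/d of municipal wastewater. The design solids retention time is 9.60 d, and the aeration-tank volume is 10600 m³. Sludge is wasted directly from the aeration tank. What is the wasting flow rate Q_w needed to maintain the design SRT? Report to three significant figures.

Q_w ≈ 1100 m³/d

Wasting from the aeration tank: Q_w = V / θ_c = 10600 / 9.60 = 1104 m³/d.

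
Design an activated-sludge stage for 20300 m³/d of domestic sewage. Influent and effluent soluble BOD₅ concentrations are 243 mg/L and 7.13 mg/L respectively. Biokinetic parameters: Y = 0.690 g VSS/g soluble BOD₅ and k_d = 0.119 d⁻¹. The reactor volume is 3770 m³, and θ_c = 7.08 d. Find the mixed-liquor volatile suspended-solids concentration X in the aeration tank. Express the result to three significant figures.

X ≈ 3370 mg/L

Solving the biomass balance for X: X = Y Q (S₀−S) θ_c / [V (1+k_d θ_c)] = 0.690 × 20300 × (243 − 7.13) × 7.08 / [3770 × (1 + 0.119 × 7.08)] = 3367 mg/L.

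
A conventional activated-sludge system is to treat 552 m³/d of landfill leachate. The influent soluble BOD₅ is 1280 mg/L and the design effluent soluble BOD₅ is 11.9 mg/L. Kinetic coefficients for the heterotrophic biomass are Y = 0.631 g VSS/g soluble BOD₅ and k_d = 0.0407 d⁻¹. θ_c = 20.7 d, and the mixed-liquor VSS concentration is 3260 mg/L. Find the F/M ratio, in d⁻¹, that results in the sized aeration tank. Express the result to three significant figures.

F/M ≈ 0.142 d⁻¹

Steady-state biomass mass balance: V·X·(1 + k_d·θ_c) = Y·Q·(S₀ − S)·θ_c, so V = 0.631 × 552 × (1280 − 11.9) × 20.7 / [3260 × (1 + 0.0407 × 20.7)] = 9.14×10^6 / 6007 = 1522 m³.
F/M = applied load / biomass = Q·S₀/(V·X) = 552 × 1280 / (1522 × 3260) = 0.1424 d⁻¹.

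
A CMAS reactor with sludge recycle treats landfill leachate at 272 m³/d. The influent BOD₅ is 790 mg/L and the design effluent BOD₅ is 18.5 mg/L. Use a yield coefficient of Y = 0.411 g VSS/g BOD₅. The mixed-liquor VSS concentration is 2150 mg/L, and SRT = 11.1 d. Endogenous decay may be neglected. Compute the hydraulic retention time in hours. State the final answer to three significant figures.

V·X = Y·Q·ΔS·θ_c gives V = 0.411 × 272 × (790 − 18.5) × 11.1 / 2150 = 445.3 m³.
τ = V/Q = 445.3/272 = 1.637 d, or 39.29 h.

τ ≈ 39.3 h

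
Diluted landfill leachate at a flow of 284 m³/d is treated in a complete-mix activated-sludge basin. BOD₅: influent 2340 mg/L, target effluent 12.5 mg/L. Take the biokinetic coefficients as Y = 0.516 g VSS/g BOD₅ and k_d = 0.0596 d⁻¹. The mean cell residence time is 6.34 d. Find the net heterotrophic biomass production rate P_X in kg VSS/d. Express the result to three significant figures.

P_X ≈ 248 kg VSS/d

Y_obs = Y / (1 + k_d θ_c) = 0.516 / (1 + 0.0596 × 6.34) = 0.516 / 1.378 = 0.3745.
ΔS = 2340 − 12.5 = 2328 mg/L, so the substrate removal rate is 284 × 2328/1000 = 661.0 kg BOD₅/d.
Net biomass production P_X = Y_obs × Q·(S₀ − S) = 0.3745 × 661.0 = 247.5 kg VSS/d.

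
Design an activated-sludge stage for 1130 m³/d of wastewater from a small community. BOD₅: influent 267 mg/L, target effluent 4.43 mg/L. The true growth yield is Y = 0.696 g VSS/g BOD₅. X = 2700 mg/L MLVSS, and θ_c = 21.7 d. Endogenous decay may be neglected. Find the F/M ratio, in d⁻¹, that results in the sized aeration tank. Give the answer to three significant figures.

Biomass mass balance (decay neglected): V·X = Y·Q·(S₀ − S)·θ_c, so V = 0.696 × 1130 × (267 − 4.43) × 21.7 / 2700 = 1660 m³.
F/M = Q·S₀ / (V·X) = 1130 × 267 / (1660 × 2700) = 0.06733 g BOD₅·(g VSS·d)⁻¹.

F/M ≈ 0.0673 d⁻¹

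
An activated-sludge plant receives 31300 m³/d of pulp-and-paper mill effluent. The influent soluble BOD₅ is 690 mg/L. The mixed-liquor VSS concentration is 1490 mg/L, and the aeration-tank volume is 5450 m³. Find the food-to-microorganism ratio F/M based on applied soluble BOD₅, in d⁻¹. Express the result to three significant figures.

F/M ≈ 2.66 d⁻¹

F/M = applied load / biomass = Q·S₀/(V·X) = 31300 × 690 / (5450 × 1490) = 2.660 d⁻¹.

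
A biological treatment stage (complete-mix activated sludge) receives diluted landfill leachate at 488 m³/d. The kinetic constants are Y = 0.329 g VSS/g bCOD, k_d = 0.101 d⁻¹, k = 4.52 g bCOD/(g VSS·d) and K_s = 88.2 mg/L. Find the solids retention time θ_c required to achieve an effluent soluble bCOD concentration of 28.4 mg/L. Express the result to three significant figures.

θ_c ≈ 3.83 d

Specific growth rate at S = 28.4 mg/L: μ = YkS/(K_s+S) = 0.329·4.52·28.4/(88.2+28.4) = 0.3622 d⁻¹.
1/θ_c = 0.3622 − 0.101 = 0.2612 d⁻¹, so θ_c = 3.828 d.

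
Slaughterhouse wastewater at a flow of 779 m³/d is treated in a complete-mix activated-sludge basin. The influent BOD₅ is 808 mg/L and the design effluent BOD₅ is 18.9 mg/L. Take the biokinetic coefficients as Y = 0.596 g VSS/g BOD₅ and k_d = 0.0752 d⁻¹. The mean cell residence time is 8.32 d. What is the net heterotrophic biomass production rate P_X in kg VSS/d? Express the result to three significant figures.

The observed yield is Y_obs = Y/(1 + k_d·θ_c) = 0.596 / (1 + 0.0752 × 8.32) = 0.596 / 1.626 = 0.3666 g VSS per g BOD₅ removed.
Mass of BOD₅ removed per day: Q(S₀ − S) = 779 × 789.1 g/m³ = 614.7 kg/d.
So the net sludge growth is P_X = 0.3666 × 614.7 = 225.4 kg VSS/d.

P_X ≈ 225 kg VSS/d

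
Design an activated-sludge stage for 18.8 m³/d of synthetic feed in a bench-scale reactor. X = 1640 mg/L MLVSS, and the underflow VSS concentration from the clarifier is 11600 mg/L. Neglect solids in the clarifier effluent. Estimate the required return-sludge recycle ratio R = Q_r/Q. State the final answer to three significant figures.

Solids balance on the clarifier gives (1+R)X = R·X_r, so R = X/(X_r − X) = 1640 / (11600 − 1640) = 0.1647.

R ≈ 0.165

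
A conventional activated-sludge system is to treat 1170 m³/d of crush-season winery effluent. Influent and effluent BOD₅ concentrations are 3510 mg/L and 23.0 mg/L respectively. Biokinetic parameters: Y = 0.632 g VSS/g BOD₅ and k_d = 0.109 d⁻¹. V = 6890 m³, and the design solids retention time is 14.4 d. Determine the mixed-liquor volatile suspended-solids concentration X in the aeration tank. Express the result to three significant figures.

Solving the biomass balance for X: X = Y Q (S₀−S) θ_c / [V (1+k_d θ_c)] = 0.632 × 1170 × (3510 − 23.0) × 14.4 / [6890 × (1 + 0.109 × 14.4)] = 2097 mg/L.

X ≈ 2100 mg/L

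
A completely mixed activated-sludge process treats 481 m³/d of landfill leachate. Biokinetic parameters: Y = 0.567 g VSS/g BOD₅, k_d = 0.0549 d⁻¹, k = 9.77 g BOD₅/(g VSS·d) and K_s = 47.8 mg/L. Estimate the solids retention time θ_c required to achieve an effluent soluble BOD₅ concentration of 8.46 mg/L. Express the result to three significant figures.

θ_c ≈ 1.29 d

From 1/θ_c = Y·k·S/(K_s + S) − k_d: Y·k·S/(K_s+S) = 0.567 × 9.77 × 8.46 / (47.8 + 8.46) = 0.8330 d⁻¹.
Then 1/θ_c = μ − k_d = 0.8330 − 0.0549 = 0.7781 d⁻¹, giving θ_c = 1.285 d.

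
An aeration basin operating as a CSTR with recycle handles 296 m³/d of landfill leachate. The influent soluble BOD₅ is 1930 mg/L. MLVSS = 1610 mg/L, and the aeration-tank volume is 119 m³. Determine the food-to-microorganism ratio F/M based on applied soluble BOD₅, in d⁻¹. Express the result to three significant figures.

F/M = Q·S₀ / (V·X) = 296 × 1930 / (119.0 × 1610) = 2.982 g soluble BOD₅·(g VSS·d)⁻¹.

F/M ≈ 2.98 d⁻¹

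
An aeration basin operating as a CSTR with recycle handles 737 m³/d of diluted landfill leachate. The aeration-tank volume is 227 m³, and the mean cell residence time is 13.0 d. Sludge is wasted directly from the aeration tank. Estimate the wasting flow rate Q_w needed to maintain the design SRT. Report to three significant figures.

With mixed-liquor wasting, θ_c = V/Q_w, so Q_w = V/θ_c = 227.0/13.0 = 17.46 m³/d.

Q_w ≈ 17.5 m³/d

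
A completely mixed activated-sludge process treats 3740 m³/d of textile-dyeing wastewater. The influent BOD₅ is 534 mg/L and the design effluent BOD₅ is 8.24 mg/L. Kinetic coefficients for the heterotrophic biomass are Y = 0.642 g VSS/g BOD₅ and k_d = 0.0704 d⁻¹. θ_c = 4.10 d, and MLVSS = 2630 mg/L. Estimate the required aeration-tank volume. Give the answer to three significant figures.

From the SRT design equation V = Y Q (S₀−S) θ_c / [X (1 + k_d θ_c)] = 0.642 × 3740 × (534 − 8.24) × 4.10 / [2630 × (1 + 0.0704 × 4.10)] = 5.18×10^6 / 3389 = 1527 m³.

V ≈ 1530 m³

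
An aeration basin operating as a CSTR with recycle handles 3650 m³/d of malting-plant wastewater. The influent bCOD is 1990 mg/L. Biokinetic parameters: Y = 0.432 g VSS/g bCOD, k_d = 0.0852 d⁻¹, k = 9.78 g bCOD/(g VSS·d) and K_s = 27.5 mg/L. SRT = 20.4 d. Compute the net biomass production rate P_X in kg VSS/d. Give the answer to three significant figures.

For a completely mixed reactor with recycle the Lawrence–McCarty relation gives S = K_s·(1 + k_d·θ_c) / [θ_c·(Y·k − k_d) − 1] = 27.5 × (1 + 0.0852 × 20.4) / [20.4 × (0.432 × 9.78 − 0.0852) − 1] = 75.30 / 83.45 = 0.9023 mg/L.
Y_obs = Y / (1 + k_d θ_c) = 0.432 / (1 + 0.0852 × 20.4) = 0.432 / 2.738 = 0.1578.
ΔS = 1990 − 0.902 = 1989 mg/L, so the substrate removal rate is 3650 × 1989/1000 = 7260 kg bCOD/d.
Net biomass production P_X = Y_obs × Q·(S₀ − S) = 0.1578 × 7260 = 1145 kg VSS/d.

P_X ≈ 1150 kg VSS/d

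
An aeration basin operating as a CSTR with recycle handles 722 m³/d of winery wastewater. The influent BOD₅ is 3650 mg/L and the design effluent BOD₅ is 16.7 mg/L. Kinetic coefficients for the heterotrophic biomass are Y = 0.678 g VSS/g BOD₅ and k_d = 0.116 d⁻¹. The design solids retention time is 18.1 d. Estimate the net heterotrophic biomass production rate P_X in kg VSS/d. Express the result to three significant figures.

P_X ≈ 574 kg VSS/d

The observed yield is Y_obs = Y/(1 + k_d·θ_c) = 0.678 / (1 + 0.116 × 18.1) = 0.678 / 3.100 = 0.2187 g VSS per g BOD₅ removed.
ΔS = 3650 − 16.7 = 3633 mg/L, so the substrate removal rate is 722 × 3633/1000 = 2623 kg BOD₅/d.
P_X = Y_obs · Q(S₀ − S) = 0.2187 × 2623 = 573.8 kg VSS/d.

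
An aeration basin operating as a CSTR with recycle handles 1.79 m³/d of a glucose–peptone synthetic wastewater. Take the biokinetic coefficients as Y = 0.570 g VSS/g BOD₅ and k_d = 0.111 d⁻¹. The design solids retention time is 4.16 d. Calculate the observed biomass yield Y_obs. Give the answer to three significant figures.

Correct the yield for decay: Y_obs = Y/(1 + k_d θ_c) = 0.570 / (1 + 0.111 × 4.16) = 0.570 / 1.462 = 0.3899.

Y_obs ≈ 0.390 g VSS/g BOD₅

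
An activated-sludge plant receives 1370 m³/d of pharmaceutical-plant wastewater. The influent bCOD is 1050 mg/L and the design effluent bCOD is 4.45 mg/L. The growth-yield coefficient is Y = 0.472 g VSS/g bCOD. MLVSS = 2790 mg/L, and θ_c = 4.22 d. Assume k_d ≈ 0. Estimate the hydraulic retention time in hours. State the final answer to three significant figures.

V·X = Y·Q·ΔS·θ_c gives V = 0.472 × 1370 × (1050 − 4.45) × 4.22 / 2790 = 1023 m³.
HRT = V/Q = 1023 m³ / 1370 m³·d⁻¹ = 0.7464 d × 24 = 17.91 h.

τ ≈ 17.9 h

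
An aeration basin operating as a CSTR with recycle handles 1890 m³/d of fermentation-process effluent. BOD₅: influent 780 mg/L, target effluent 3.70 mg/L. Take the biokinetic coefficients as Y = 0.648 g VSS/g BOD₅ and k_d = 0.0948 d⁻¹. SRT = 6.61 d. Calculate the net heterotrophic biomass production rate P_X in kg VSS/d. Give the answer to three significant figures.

The observed yield is Y_obs = Y/(1 + k_d·θ_c) = 0.648 / (1 + 0.0948 × 6.61) = 0.648 / 1.627 = 0.3984 g VSS per g BOD₅ removed.
Q·(S₀ − S) = 1890 × (780 − 3.70) × 10⁻³ = 1467 kg/d removed.
So the net sludge growth is P_X = 0.3984 × 1467 = 584.5 kg VSS/d.

P_X ≈ 584 kg VSS/d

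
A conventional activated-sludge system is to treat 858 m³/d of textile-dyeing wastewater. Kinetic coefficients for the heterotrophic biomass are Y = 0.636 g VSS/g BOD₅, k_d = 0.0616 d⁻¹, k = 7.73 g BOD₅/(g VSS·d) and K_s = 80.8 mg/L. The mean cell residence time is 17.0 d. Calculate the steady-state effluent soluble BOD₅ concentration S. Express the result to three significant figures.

For a completely mixed reactor with recycle the Lawrence–McCarty relation gives S = K_s·(1 + k_d·θ_c) / [θ_c·(Y·k − k_d) − 1] = 80.8 × (1 + 0.0616 × 17.0) / [17.0 × (0.636 × 7.73 − 0.0616) − 1] = 165.4 / 81.53 = 2.029 mg/L.

S ≈ 2.03 mg/L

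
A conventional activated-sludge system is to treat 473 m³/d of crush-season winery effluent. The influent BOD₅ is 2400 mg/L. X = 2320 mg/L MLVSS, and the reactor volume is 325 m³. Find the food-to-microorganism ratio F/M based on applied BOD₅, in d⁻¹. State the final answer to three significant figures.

F/M = applied load / biomass = Q·S₀/(V·X) = 473 × 2400 / (325.0 × 2320) = 1.506 d⁻¹.

F/M ≈ 1.51 d⁻¹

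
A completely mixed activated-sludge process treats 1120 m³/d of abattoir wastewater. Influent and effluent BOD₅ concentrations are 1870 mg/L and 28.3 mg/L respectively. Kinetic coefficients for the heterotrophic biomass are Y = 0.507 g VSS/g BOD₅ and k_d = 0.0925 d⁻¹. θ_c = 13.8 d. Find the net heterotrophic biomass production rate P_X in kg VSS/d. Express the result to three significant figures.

P_X ≈ 459 kg VSS/d

Y_obs = Y / (1 + k_d θ_c) = 0.507 / (1 + 0.0925 × 13.8) = 0.507 / 2.276 = 0.2227.
Q·(S₀ − S) = 1120 × (1870 − 28.3) × 10⁻³ = 2063 kg/d removed.
So the net sludge growth is P_X = 0.2227 × 2063 = 459.4 kg VSS/d.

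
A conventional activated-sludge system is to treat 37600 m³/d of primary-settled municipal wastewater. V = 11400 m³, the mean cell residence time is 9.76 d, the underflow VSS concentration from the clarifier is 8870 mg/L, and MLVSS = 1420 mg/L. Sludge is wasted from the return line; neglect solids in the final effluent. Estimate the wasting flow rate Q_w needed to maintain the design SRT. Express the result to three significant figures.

Q_w = (V·X)/(θ_c X_r) = 11400 × 1420 / (9.76 × 8870) = 187.0 m³/d.

Q_w ≈ 187 m³/d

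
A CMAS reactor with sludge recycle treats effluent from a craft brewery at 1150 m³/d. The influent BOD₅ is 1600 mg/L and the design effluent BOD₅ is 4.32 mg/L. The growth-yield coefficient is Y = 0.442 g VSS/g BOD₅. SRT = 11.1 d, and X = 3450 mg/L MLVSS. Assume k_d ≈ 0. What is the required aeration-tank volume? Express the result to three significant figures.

V ≈ 2610 m³

Biomass mass balance (decay neglected): V·X = Y·Q·(S₀ − S)·θ_c, so V = 0.442 × 1150 × (1600 − 4.32) × 11.1 / 3450 = 2610 m³.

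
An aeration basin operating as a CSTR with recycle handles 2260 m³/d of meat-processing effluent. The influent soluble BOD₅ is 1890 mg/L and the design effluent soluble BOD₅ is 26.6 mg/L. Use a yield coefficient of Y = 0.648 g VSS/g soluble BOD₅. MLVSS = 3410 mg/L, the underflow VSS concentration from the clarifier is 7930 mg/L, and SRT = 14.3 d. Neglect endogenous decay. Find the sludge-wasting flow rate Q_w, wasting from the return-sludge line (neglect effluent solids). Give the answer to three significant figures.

Biomass mass balance (decay neglected): V·X = Y·Q·(S₀ − S)·θ_c, so V = 0.648 × 2260 × (1890 − 26.6) × 14.3 / 3410 = 11444 m³.
θ_c = V·X/(Q_w·X_r) when wasting from the recycle, so Q_w = V·X/(θ_c·X_r) = 11444 × 3410 / (14.3 × 7930) = 344.1 m³/d.

Q_w ≈ 344 m³/d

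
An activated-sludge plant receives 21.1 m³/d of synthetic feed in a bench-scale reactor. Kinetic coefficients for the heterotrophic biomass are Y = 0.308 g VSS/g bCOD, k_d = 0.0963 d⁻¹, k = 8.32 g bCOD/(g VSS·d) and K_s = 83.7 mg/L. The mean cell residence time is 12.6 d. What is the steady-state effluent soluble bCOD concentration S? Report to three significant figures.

S ≈ 6.16 mg/L

For a completely mixed reactor with recycle the Lawrence–McCarty relation gives S = K_s·(1 + k_d·θ_c) / [θ_c·(Y·k − k_d) − 1] = 83.7 × (1 + 0.0963 × 12.6) / [12.6 × (0.308 × 8.32 − 0.0963) − 1] = 185.3 / 30.07 = 6.160 mg/L.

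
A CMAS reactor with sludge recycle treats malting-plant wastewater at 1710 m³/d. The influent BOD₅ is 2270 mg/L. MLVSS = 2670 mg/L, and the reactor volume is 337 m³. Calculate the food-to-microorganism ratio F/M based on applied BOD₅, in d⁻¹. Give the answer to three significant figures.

F/M = applied load / biomass = Q·S₀/(V·X) = 1710 × 2270 / (337.0 × 2670) = 4.314 d⁻¹.

F/M ≈ 4.31 d⁻¹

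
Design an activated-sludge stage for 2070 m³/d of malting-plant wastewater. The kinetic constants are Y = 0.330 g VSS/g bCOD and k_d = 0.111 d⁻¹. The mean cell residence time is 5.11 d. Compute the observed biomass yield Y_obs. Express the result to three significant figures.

Y_obs ≈ 0.211 g VSS/g bCOD

Observed yield with endogenous decay: Y_obs = Y / (1 + k_d·θ_c) = 0.330 / (1 + 0.111 × 5.11) = 0.330 / 1.567 = 0.2106 g VSS/g bCOD.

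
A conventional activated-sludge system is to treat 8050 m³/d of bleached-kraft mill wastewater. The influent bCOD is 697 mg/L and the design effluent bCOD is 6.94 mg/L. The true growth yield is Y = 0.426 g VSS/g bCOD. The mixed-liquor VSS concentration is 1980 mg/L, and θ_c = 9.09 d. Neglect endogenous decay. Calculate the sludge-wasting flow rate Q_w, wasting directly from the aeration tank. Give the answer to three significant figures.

V·X = Y·Q·ΔS·θ_c gives V = 0.426 × 8050 × (697 − 6.94) × 9.09 / 1980 = 10864 m³.
For wasting at MLVSS concentration, Q_w = V/θ_c = 10864/9.09 = 1195 m³/d.

Q_w ≈ 1200 m³/d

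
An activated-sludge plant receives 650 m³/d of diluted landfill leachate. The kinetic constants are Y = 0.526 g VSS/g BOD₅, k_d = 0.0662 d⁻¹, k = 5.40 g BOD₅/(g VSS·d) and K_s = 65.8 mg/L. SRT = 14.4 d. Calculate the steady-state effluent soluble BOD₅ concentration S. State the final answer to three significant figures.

S ≈ 3.30 mg/L

For a completely mixed reactor with recycle the Lawrence–McCarty relation gives S = K_s·(1 + k_d·θ_c) / [θ_c·(Y·k − k_d) − 1] = 65.8 × (1 + 0.0662 × 14.4) / [14.4 × (0.526 × 5.40 − 0.0662) − 1] = 128.5 / 38.95 = 3.300 mg/L.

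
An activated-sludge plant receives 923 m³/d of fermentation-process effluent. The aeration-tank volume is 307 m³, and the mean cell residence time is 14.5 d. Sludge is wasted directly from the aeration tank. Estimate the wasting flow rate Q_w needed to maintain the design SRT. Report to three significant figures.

Q_w ≈ 21.2 m³/d

With mixed-liquor wasting, θ_c = V/Q_w, so Q_w = V/θ_c = 307.0/14.5 = 21.17 m³/d.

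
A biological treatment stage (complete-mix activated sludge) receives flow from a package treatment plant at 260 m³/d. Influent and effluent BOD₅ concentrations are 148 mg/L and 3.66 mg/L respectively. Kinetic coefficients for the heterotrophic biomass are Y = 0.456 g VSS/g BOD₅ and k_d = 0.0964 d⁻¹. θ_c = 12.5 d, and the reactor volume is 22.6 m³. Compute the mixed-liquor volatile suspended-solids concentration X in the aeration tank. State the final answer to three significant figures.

Solving the biomass balance for X: X = Y Q (S₀−S) θ_c / [V (1+k_d θ_c)] = 0.456 × 260 × (148 − 3.66) × 12.5 / [22.6 × (1 + 0.0964 × 12.5)] = 4293 mg/L.

X ≈ 4290 mg/L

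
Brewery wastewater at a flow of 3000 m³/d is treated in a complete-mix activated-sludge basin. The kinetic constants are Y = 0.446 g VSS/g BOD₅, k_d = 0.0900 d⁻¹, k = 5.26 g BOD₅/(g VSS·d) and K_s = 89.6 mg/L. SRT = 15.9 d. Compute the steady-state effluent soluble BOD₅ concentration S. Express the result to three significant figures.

S ≈ 6.25 mg/L

From the Monod/SRT balance for a CMAS, S = K_s·(1+k_d θ_c)/[θ_c·(Y k − k_d) − 1] = 89.6 × (1 + 0.0900 × 15.9) / [15.9 × (0.446 × 5.26 − 0.0900) − 1] = 217.8 / 34.87 = 6.247 mg/L.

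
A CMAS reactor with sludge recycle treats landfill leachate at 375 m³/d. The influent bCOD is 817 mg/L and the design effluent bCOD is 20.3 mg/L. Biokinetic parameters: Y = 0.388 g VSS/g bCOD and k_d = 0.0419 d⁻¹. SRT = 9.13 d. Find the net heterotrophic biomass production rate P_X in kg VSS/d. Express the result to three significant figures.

The observed yield is Y_obs = Y/(1 + k_d·θ_c) = 0.388 / (1 + 0.0419 × 9.13) = 0.388 / 1.383 = 0.2806 g VSS per g bCOD removed.
ΔS = 817 − 20.3 = 796.7 mg/L, so the substrate removal rate is 375 × 796.7/1000 = 298.8 kg bCOD/d.
So the net sludge growth is P_X = 0.2806 × 298.8 = 83.85 kg VSS/d.

P_X ≈ 83.8 kg VSS/d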